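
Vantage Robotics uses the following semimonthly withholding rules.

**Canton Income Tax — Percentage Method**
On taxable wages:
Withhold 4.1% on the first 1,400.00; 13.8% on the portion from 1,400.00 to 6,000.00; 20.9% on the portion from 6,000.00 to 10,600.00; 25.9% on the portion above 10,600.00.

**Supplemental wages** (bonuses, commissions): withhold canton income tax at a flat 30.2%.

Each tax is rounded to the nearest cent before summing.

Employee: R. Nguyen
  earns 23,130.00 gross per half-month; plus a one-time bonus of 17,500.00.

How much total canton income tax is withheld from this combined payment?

10,183.87

Canton Income Tax: taxable = 23,130.00
  1,653.60 + 25.9% × (23,130.00 − 10,600.00) = 1,653.60 + 25.9% × 12,530.00 = 4,898.87
Supplemental (30.2% flat on bonus): 30.2% × 17,500.00 = 5,285.00
Total canton income tax: 4,898.87 + 5,285.00 = 10,183.87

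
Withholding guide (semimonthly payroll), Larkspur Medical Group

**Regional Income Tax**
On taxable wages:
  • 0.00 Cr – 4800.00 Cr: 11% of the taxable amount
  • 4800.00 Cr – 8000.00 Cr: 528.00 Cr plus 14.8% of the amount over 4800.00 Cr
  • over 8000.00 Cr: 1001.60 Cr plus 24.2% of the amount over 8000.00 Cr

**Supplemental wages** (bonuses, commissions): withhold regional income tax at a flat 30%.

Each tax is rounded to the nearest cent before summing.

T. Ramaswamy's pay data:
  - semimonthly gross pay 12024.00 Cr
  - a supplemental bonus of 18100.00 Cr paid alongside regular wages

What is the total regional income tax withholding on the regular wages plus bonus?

Regional Income Tax: taxable = 12024.00 Cr
  1001.60 Cr + 24.2% × (12024.00 Cr − 8000.00 Cr) = 1001.60 Cr + 24.2% × 4024.00 Cr = 1975.41 Cr
Supplemental (30% flat on bonus): 30% × 18100.00 Cr = 5430.00 Cr
Total regional income tax: 1975.41 Cr + 5430.00 Cr = 7405.41 Cr

7405.41 Cr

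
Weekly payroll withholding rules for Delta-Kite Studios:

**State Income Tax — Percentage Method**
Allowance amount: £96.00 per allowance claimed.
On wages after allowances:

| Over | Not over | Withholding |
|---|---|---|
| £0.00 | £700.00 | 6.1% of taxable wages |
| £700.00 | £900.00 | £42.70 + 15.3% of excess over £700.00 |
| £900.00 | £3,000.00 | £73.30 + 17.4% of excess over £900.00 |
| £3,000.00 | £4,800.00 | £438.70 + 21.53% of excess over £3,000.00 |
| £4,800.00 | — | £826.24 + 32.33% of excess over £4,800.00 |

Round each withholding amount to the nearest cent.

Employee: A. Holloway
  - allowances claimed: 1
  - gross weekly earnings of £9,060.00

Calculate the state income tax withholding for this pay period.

State Income Tax: taxable = £9,060.00 − 1×£96.00 = £8,964.00
  £826.24 + 32.33% × (£8,964.00 − £4,800.00) = £826.24 + 32.33% × £4,164.00 = £2,172.46

£2,172.46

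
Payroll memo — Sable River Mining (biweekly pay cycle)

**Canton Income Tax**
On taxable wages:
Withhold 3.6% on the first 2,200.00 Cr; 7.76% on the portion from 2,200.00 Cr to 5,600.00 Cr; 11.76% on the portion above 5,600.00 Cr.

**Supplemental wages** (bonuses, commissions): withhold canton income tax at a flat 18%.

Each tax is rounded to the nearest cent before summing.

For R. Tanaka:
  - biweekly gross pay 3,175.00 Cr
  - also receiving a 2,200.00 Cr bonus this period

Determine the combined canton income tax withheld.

550.86 Cr

Canton Income Tax: taxable = 3,175.00 Cr
  79.20 Cr + 7.76% × (3,175.00 Cr − 2,200.00 Cr) = 79.20 Cr + 7.76% × 975.00 Cr = 154.86 Cr
Supplemental (18% flat on bonus): 18% × 2,200.00 Cr = 396.00 Cr
Total canton income tax: 154.86 Cr + 396.00 Cr = 550.86 Cr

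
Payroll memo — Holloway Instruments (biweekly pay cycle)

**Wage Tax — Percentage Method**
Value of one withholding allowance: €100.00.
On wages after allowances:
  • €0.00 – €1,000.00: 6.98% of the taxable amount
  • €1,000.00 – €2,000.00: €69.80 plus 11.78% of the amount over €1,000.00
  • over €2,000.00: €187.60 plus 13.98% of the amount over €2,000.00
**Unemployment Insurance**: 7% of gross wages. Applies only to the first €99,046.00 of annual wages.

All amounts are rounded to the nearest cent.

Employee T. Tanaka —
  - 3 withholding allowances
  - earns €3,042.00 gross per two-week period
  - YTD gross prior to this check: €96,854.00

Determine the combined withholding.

€444.77

Wage Tax: taxable = €3,042.00 − 3×€100.00 = €2,742.00
  €187.60 + 13.98% × (€2,742.00 − €2,000.00) = €187.60 + 13.98% × €742.00 = €291.33
Unemployment Insurance: cap €99,046.00 − YTD €96,854.00 = €2,192.00 subject; 7% × €2,192.00 = €153.44
Total: €291.33 + €153.44 = €444.77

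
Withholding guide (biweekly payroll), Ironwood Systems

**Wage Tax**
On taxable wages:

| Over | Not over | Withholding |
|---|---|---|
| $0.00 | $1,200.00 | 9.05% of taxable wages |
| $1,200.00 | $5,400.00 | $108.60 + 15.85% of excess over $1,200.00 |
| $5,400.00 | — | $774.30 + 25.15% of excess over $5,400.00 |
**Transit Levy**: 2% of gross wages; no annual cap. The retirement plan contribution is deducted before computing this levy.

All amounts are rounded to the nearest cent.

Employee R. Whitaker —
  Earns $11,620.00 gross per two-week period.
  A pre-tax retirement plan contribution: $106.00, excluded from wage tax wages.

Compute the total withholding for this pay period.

$2,542.25

Wage Tax: taxable = $11,620.00 − $106.00 = $11,514.00
  $774.30 + 25.15% × ($11,514.00 − $5,400.00) = $774.30 + 25.15% × $6,114.00 = $2,311.97
Transit Levy: 2% × $11,514.00 = $230.28
Total: $2,311.97 + $230.28 = $2,542.25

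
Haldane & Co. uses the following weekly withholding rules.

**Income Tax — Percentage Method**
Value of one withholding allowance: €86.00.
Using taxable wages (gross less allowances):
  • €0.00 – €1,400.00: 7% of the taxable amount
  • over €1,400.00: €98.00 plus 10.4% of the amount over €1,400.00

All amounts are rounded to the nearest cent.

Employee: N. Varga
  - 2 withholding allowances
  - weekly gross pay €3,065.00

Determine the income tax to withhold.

€253.27

Income Tax: taxable = €3,065.00 − 2×€86.00 = €2,893.00
  €98.00 + 10.4% × (€2,893.00 − €1,400.00) = €98.00 + 10.4% × €1,493.00 = €253.27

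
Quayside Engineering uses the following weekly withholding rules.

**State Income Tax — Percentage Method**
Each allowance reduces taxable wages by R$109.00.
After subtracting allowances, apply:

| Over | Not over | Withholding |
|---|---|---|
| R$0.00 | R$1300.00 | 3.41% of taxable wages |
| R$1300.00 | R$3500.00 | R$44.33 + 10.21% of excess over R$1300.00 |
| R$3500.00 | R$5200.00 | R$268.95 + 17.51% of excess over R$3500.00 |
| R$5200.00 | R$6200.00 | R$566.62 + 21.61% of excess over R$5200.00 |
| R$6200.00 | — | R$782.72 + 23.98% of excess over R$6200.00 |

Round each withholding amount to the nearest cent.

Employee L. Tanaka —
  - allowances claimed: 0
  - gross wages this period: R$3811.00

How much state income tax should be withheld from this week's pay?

State Income Tax: taxable = R$3811.00
  R$268.95 + 17.51% × (R$3811.00 − R$3500.00) = R$268.95 + 17.51% × R$311.00 = R$323.41

R$323.41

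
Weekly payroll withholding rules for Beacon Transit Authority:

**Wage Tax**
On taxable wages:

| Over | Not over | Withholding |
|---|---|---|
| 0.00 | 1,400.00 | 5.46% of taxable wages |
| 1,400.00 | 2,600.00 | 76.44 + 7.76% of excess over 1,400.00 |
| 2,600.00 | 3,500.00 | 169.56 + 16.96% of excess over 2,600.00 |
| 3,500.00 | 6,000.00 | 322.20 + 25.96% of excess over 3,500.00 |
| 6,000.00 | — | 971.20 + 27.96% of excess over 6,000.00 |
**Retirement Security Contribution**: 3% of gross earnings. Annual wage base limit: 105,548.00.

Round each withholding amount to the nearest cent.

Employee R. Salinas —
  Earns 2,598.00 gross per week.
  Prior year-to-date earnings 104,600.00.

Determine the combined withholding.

Wage Tax: taxable = 2,598.00
  76.44 + 7.76% × (2,598.00 − 1,400.00) = 76.44 + 7.76% × 1,198.00 = 169.40
Retirement Security Contribution: cap 105,548.00 − YTD 104,600.00 = 948.00 subject; 3% × 948.00 = 28.44
Total: 169.40 + 28.44 = 197.84

197.84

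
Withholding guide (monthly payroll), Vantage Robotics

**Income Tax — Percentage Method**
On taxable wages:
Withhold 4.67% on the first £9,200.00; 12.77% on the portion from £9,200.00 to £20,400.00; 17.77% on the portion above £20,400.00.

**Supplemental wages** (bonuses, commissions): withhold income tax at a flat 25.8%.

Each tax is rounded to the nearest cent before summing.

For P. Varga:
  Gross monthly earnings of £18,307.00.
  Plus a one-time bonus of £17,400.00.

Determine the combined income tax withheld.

Income Tax: taxable = £18,307.00
  £429.64 + 12.77% × (£18,307.00 − £9,200.00) = £429.64 + 12.77% × £9,107.00 = £1,592.60
Supplemental (25.8% flat on bonus): 25.8% × £17,400.00 = £4,489.20
Total income tax: £1,592.60 + £4,489.20 = £6,081.80

£6,081.80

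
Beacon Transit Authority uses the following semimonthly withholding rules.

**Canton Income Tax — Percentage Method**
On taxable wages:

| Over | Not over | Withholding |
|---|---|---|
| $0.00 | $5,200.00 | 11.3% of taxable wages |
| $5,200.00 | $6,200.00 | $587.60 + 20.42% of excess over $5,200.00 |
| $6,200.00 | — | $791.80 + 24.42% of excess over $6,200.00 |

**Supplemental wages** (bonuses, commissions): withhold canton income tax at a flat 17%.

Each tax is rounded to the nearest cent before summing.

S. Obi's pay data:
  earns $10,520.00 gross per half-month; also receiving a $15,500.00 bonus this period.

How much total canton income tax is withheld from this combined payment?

$4,481.74

Canton Income Tax: taxable = $10,520.00
  $791.80 + 24.42% × ($10,520.00 − $6,200.00) = $791.80 + 24.42% × $4,320.00 = $1,846.74
Supplemental (17% flat on bonus): 17% × $15,500.00 = $2,635.00
Total canton income tax: $1,846.74 + $2,635.00 = $4,481.74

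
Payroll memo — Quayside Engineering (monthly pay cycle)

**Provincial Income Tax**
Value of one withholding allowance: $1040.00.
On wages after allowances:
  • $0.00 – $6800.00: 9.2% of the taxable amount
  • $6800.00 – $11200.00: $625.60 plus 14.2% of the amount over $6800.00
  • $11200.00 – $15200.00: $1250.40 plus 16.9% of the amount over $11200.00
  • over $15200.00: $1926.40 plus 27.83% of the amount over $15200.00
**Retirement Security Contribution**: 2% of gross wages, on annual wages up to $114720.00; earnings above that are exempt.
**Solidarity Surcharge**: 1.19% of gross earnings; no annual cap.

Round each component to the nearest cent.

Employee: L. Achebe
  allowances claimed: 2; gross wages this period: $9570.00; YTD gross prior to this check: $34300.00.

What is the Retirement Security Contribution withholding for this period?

$191.40

Retirement Security Contribution: 2% × $9570.00 = $191.40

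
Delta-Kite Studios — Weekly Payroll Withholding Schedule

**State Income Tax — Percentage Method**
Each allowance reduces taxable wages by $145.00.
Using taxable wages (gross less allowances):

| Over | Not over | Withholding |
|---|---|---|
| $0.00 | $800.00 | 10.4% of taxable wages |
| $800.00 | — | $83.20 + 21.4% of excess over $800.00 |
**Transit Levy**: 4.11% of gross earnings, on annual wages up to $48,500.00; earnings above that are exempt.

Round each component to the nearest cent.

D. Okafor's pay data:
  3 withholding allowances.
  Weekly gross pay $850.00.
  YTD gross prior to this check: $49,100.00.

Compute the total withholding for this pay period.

$43.16

State Income Tax: taxable = $850.00 − 3×$145.00 = $415.00
  10.4% × $415.00 = $43.16
Transit Levy: YTD $49,100.00 ≥ cap $48,500.00 → $0.00
Total: $43.16 + $0.00 = $43.16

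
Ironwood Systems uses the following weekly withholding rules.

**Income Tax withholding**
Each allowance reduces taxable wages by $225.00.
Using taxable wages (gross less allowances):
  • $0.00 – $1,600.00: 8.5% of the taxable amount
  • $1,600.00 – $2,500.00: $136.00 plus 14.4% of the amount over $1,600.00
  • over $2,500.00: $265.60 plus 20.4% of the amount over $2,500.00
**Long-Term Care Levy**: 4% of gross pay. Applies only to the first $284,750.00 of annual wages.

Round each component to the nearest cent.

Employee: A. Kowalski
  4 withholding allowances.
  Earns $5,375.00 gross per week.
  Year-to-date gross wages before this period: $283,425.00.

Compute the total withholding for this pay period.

Income Tax: taxable = $5,375.00 − 4×$225.00 = $4,475.00
  $265.60 + 20.4% × ($4,475.00 − $2,500.00) = $265.60 + 20.4% × $1,975.00 = $668.50
Long-Term Care Levy: cap $284,750.00 − YTD $283,425.00 = $1,325.00 subject; 4% × $1,325.00 = $53.00
Total: $668.50 + $53.00 = $721.50

$721.50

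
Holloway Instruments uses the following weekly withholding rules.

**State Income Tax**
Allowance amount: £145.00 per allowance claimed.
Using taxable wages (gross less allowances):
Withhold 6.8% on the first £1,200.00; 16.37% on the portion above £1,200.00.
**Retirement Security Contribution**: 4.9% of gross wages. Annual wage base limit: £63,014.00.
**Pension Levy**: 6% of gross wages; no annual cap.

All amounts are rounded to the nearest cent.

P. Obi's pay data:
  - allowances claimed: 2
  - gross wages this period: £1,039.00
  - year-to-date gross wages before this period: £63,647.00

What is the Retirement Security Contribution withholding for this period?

£0.00

Retirement Security Contribution: YTD £63,647.00 ≥ cap £63,014.00 → £0.00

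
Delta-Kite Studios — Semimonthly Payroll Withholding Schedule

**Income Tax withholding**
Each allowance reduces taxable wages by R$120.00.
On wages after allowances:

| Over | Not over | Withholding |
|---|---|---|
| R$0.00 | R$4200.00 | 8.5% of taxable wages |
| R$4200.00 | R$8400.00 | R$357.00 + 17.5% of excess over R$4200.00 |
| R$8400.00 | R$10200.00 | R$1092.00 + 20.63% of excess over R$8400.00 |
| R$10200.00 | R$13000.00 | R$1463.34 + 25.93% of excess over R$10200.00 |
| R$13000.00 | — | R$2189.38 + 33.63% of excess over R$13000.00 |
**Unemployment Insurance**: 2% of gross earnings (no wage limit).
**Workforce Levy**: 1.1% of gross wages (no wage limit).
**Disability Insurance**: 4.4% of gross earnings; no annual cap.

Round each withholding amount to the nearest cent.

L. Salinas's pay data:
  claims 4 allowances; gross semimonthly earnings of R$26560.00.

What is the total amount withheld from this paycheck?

R$8580.18

Income Tax: taxable = R$26560.00 − 4×R$120.00 = R$26080.00
  R$2189.38 + 33.63% × (R$26080.00 − R$13000.00) = R$2189.38 + 33.63% × R$13080.00 = R$6588.18
Unemployment Insurance: 2% × R$26560.00 = R$531.20
Workforce Levy: 1.1% × R$26560.00 = R$292.16
Disability Insurance: 4.4% × R$26560.00 = R$1168.64
Total: R$6588.18 + R$531.20 + R$292.16 + R$1168.64 = R$8580.18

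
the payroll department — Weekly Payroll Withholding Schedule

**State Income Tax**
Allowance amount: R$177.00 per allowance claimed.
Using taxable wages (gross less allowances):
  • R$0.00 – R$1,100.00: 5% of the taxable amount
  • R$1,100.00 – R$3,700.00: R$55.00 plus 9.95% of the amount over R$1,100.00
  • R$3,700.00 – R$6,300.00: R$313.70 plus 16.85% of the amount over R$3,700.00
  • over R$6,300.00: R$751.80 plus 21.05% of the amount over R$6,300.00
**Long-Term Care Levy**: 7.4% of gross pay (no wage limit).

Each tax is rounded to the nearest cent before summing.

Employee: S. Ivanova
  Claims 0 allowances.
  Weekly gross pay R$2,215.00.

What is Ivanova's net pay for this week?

State Income Tax: taxable = R$2,215.00
  R$55.00 + 9.95% × (R$2,215.00 − R$1,100.00) = R$55.00 + 9.95% × R$1,115.00 = R$165.94
Long-Term Care Levy: 7.4% × R$2,215.00 = R$163.91
Total withheld: R$165.94 + R$163.91 = R$329.85
Net pay: R$2,215.00 − R$329.85 = R$1,885.15

R$1,885.15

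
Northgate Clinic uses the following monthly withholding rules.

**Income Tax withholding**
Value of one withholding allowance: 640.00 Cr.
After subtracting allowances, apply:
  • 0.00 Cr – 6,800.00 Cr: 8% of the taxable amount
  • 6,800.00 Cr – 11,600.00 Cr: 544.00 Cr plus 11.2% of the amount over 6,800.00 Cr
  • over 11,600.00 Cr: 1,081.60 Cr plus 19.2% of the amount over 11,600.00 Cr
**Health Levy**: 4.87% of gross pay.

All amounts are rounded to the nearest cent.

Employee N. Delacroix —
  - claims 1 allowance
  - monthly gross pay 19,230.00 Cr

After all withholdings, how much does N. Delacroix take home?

Income Tax: taxable = 19,230.00 Cr − 1×640.00 Cr = 18,590.00 Cr
  1,081.60 Cr + 19.2% × (18,590.00 Cr − 11,600.00 Cr) = 1,081.60 Cr + 19.2% × 6,990.00 Cr = 2,423.68 Cr
Health Levy: 4.87% × 19,230.00 Cr = 936.50 Cr
Total withheld: 2,423.68 Cr + 936.50 Cr = 3,360.18 Cr
Net pay: 19,230.00 Cr − 3,360.18 Cr = 15,869.82 Cr

15,869.82 Cr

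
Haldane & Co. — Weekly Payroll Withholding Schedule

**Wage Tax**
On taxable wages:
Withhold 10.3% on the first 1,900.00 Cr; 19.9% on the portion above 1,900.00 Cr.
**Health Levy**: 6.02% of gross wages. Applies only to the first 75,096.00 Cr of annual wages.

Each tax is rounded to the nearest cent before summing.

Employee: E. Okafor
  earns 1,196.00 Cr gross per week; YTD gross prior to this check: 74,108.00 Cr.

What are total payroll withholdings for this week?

182.67 Cr

Wage Tax: taxable = 1,196.00 Cr
  10.3% × 1,196.00 Cr = 123.19 Cr
Health Levy: cap 75,096.00 Cr − YTD 74,108.00 Cr = 988.00 Cr subject; 6.02% × 988.00 Cr = 59.48 Cr
Total: 123.19 Cr + 59.48 Cr = 182.67 Cr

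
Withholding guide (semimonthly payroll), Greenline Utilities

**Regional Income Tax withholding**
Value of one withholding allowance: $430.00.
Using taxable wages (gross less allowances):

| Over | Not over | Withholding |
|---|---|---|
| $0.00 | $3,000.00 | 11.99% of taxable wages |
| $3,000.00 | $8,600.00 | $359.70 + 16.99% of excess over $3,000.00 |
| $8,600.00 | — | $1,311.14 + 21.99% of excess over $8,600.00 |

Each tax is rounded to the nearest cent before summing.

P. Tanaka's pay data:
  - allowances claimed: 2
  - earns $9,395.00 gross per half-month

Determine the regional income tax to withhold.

Regional Income Tax: taxable = $9,395.00 − 2×$430.00 = $8,535.00
  $359.70 + 16.99% × ($8,535.00 − $3,000.00) = $359.70 + 16.99% × $5,535.00 = $1,300.10

$1,300.10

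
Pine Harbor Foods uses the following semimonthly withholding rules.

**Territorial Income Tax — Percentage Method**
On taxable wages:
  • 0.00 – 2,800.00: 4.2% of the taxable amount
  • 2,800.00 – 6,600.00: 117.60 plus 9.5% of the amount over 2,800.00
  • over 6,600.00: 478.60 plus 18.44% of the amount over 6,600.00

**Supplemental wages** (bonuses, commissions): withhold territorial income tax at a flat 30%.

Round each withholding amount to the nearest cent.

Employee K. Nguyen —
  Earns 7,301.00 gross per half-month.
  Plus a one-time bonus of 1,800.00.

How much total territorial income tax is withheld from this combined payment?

1,147.86

Territorial Income Tax: taxable = 7,301.00
  478.60 + 18.44% × (7,301.00 − 6,600.00) = 478.60 + 18.44% × 701.00 = 607.86
Supplemental (30% flat on bonus): 30% × 1,800.00 = 540.00
Total territorial income tax: 607.86 + 540.00 = 1,147.86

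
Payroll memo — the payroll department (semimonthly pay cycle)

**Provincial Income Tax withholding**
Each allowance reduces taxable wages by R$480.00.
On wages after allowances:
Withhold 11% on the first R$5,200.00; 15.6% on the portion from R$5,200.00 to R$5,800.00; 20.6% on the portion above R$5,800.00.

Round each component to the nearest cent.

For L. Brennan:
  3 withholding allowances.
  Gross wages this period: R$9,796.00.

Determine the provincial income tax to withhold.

Provincial Income Tax: taxable = R$9,796.00 − 3×R$480.00 = R$8,356.00
  R$665.60 + 20.6% × (R$8,356.00 − R$5,800.00) = R$665.60 + 20.6% × R$2,556.00 = R$1,192.14

R$1,192.14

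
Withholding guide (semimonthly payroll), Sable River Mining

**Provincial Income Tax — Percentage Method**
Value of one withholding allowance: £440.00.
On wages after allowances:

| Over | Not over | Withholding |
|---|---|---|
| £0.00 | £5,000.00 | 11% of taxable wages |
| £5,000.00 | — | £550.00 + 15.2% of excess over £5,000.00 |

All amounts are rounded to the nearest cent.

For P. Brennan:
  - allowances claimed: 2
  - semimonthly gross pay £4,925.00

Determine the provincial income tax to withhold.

£444.95

Provincial Income Tax: taxable = £4,925.00 − 2×£440.00 = £4,045.00
  11% × £4,045.00 = £444.95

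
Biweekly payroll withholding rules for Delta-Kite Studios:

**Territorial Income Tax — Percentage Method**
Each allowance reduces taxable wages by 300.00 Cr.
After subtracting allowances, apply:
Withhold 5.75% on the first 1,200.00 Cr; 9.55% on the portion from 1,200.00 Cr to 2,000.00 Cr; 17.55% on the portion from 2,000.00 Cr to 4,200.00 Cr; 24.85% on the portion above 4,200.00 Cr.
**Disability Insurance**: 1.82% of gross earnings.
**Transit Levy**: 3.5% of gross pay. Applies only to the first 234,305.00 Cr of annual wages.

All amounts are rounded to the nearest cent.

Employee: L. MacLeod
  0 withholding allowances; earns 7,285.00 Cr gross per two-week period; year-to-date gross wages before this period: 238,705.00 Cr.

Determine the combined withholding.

Territorial Income Tax: taxable = 7,285.00 Cr
  531.50 Cr + 24.85% × (7,285.00 Cr − 4,200.00 Cr) = 531.50 Cr + 24.85% × 3,085.00 Cr = 1,298.12 Cr
Disability Insurance: 1.82% × 7,285.00 Cr = 132.59 Cr
Transit Levy: YTD 238,705.00 Cr ≥ cap 234,305.00 Cr → 0.00 Cr
Total: 1,298.12 Cr + 132.59 Cr + 0.00 Cr = 1,430.71 Cr

1,430.71 Cr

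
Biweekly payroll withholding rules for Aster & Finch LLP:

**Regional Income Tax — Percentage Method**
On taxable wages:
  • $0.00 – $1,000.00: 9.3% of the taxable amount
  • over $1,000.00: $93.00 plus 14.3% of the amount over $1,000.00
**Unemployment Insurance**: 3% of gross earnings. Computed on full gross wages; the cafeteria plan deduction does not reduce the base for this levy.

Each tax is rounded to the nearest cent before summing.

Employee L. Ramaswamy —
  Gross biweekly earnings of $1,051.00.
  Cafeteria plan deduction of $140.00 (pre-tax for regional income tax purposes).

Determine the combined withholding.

Regional Income Tax: taxable = $1,051.00 − $140.00 = $911.00
  9.3% × $911.00 = $84.72
Unemployment Insurance: 3% × $1,051.00 = $31.53
Total: $84.72 + $31.53 = $116.25

$116.25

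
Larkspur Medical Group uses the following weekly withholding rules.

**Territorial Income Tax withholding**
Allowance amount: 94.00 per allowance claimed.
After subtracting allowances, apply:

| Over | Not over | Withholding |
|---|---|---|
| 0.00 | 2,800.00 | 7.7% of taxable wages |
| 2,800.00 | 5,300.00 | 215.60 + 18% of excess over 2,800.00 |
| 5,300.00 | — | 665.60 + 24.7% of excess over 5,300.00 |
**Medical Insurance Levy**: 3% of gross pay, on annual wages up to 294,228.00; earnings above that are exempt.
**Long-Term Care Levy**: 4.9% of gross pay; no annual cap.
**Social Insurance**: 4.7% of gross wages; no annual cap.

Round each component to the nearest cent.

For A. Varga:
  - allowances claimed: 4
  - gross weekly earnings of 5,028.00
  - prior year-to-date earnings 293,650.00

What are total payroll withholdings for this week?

1,048.99

Territorial Income Tax: taxable = 5,028.00 − 4×94.00 = 4,652.00
  215.60 + 18% × (4,652.00 − 2,800.00) = 215.60 + 18% × 1,852.00 = 548.96
Medical Insurance Levy: cap 294,228.00 − YTD 293,650.00 = 578.00 subject; 3% × 578.00 = 17.34
Long-Term Care Levy: 4.9% × 5,028.00 = 246.37
Social Insurance: 4.7% × 5,028.00 = 236.32
Total: 548.96 + 17.34 + 246.37 + 236.32 = 1,048.99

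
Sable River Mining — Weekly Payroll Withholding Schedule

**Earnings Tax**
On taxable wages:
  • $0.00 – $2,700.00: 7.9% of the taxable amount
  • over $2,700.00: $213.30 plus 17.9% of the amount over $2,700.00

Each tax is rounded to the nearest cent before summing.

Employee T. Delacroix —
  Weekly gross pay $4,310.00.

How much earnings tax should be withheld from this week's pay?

Earnings Tax: taxable = $4,310.00
  $213.30 + 17.9% × ($4,310.00 − $2,700.00) = $213.30 + 17.9% × $1,610.00 = $501.49

$501.49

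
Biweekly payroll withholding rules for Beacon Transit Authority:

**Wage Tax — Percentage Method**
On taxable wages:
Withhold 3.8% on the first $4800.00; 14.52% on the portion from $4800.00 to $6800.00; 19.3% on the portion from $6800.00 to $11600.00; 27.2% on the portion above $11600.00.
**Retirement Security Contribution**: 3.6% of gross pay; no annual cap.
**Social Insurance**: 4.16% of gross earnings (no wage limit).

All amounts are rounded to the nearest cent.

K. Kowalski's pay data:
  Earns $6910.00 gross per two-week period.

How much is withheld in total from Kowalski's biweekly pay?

Wage Tax: taxable = $6910.00
  $472.80 + 19.3% × ($6910.00 − $6800.00) = $472.80 + 19.3% × $110.00 = $494.03
Retirement Security Contribution: 3.6% × $6910.00 = $248.76
Social Insurance: 4.16% × $6910.00 = $287.46
Total: $494.03 + $248.76 + $287.46 = $1030.25

$1030.25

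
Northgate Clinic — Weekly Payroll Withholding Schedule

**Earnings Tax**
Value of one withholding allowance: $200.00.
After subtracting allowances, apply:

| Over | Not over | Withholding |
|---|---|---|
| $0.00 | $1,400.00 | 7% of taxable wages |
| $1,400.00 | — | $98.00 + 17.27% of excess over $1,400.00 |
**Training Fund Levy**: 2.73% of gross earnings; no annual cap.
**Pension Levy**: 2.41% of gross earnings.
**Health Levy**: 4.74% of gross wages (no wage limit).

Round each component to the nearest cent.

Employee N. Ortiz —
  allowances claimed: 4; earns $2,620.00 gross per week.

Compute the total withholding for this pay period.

$429.39

Earnings Tax: taxable = $2,620.00 − 4×$200.00 = $1,820.00
  $98.00 + 17.27% × ($1,820.00 − $1,400.00) = $98.00 + 17.27% × $420.00 = $170.53
Training Fund Levy: 2.73% × $2,620.00 = $71.53
Pension Levy: 2.41% × $2,620.00 = $63.14
Health Levy: 4.74% × $2,620.00 = $124.19
Total: $170.53 + $71.53 + $63.14 + $124.19 = $429.39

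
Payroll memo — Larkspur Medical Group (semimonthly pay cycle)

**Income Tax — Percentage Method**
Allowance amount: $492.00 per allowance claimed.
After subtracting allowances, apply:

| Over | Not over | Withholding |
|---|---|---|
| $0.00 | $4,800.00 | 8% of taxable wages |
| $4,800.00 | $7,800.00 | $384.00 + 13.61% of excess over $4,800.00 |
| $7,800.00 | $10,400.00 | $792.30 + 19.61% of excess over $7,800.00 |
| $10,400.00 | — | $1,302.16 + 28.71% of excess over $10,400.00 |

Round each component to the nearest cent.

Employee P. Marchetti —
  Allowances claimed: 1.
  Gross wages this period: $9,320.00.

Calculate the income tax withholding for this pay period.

Income Tax: taxable = $9,320.00 − 1×$492.00 = $8,828.00
  $792.30 + 19.61% × ($8,828.00 − $7,800.00) = $792.30 + 19.61% × $1,028.00 = $993.89

$993.89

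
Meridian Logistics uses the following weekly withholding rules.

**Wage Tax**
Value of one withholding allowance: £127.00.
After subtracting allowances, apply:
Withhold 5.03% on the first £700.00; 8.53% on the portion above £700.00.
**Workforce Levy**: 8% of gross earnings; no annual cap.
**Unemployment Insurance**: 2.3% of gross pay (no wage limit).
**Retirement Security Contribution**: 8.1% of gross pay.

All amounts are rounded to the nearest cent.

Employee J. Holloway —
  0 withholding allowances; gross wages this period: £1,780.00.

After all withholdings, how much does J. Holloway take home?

Wage Tax: taxable = £1,780.00
  £35.21 + 8.53% × (£1,780.00 − £700.00) = £35.21 + 8.53% × £1,080.00 = £127.33
Workforce Levy: 8% × £1,780.00 = £142.40
Unemployment Insurance: 2.3% × £1,780.00 = £40.94
Retirement Security Contribution: 8.1% × £1,780.00 = £144.18
Total withheld: £127.33 + £142.40 + £40.94 + £144.18 = £454.85
Net pay: £1,780.00 − £454.85 = £1,325.15

£1,325.15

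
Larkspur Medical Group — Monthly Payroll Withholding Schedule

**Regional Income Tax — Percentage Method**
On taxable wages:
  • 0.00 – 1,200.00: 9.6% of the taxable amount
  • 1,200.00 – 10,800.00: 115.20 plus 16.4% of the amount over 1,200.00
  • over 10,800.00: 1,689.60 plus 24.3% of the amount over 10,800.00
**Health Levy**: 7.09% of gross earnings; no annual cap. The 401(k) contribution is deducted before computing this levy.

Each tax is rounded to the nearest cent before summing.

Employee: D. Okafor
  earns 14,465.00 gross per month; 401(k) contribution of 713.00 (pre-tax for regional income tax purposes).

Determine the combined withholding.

Regional Income Tax: taxable = 14,465.00 − 713.00 = 13,752.00
  1,689.60 + 24.3% × (13,752.00 − 10,800.00) = 1,689.60 + 24.3% × 2,952.00 = 2,406.94
Health Levy: 7.09% × 13,752.00 = 975.02
Total: 2,406.94 + 975.02 = 3,381.96

3,381.96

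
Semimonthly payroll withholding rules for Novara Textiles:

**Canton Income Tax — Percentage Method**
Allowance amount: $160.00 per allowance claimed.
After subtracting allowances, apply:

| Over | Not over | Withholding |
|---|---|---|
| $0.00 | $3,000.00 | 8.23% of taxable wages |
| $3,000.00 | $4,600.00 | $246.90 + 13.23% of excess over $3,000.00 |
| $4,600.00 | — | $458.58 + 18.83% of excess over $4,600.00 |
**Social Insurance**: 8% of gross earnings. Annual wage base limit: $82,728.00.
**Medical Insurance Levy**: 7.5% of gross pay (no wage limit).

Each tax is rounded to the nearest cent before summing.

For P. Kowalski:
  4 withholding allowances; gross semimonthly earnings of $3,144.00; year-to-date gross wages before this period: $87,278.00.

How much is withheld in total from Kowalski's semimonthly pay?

Canton Income Tax: taxable = $3,144.00 − 4×$160.00 = $2,504.00
  8.23% × $2,504.00 = $206.08
Social Insurance: YTD $87,278.00 ≥ cap $82,728.00 → $0.00
Medical Insurance Levy: 7.5% × $3,144.00 = $235.80
Total: $206.08 + $0.00 + $235.80 = $441.88

$441.88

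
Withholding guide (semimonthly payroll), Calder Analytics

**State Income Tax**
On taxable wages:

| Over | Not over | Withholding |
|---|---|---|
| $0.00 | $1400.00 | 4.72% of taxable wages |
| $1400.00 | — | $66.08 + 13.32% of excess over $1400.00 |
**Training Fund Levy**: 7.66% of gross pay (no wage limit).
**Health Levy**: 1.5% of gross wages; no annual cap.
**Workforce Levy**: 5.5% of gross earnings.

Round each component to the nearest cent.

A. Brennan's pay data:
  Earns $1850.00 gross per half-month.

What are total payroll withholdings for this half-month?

$397.23

State Income Tax: taxable = $1850.00
  $66.08 + 13.32% × ($1850.00 − $1400.00) = $66.08 + 13.32% × $450.00 = $126.02
Training Fund Levy: 7.66% × $1850.00 = $141.71
Health Levy: 1.5% × $1850.00 = $27.75
Workforce Levy: 5.5% × $1850.00 = $101.75
Total: $126.02 + $141.71 + $27.75 + $101.75 = $397.23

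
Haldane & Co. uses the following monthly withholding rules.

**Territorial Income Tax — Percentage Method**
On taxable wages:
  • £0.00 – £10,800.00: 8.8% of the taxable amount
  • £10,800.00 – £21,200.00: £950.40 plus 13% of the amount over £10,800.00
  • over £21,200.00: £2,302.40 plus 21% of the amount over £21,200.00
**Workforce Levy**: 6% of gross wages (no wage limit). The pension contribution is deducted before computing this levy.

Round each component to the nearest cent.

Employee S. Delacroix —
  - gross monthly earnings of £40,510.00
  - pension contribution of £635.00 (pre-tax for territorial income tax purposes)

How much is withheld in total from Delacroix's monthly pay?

Territorial Income Tax: taxable = £40,510.00 − £635.00 = £39,875.00
  £2,302.40 + 21% × (£39,875.00 − £21,200.00) = £2,302.40 + 21% × £18,675.00 = £6,224.15
Workforce Levy: 6% × £39,875.00 = £2,392.50
Total: £6,224.15 + £2,392.50 = £8,616.65

£8,616.65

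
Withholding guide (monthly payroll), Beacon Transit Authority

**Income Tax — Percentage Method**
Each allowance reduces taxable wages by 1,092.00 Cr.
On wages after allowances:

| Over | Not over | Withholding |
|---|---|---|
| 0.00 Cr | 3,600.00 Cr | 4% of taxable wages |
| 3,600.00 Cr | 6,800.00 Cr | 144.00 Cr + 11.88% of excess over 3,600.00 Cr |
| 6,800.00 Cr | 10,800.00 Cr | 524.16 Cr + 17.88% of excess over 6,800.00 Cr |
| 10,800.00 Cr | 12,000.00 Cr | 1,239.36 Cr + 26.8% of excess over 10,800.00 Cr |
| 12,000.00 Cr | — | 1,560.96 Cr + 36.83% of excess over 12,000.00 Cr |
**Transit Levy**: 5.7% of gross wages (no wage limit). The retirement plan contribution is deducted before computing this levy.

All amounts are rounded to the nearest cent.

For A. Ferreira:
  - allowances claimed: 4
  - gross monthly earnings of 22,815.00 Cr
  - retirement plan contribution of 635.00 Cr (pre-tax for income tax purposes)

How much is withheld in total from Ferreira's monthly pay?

Income Tax: taxable = 22,815.00 Cr − 635.00 Cr − 4×1,092.00 Cr = 17,812.00 Cr
  1,560.96 Cr + 36.83% × (17,812.00 Cr − 12,000.00 Cr) = 1,560.96 Cr + 36.83% × 5,812.00 Cr = 3,701.52 Cr
Transit Levy: 5.7% × 22,180.00 Cr = 1,264.26 Cr
Total: 3,701.52 Cr + 1,264.26 Cr = 4,965.78 Cr

4,965.78 Cr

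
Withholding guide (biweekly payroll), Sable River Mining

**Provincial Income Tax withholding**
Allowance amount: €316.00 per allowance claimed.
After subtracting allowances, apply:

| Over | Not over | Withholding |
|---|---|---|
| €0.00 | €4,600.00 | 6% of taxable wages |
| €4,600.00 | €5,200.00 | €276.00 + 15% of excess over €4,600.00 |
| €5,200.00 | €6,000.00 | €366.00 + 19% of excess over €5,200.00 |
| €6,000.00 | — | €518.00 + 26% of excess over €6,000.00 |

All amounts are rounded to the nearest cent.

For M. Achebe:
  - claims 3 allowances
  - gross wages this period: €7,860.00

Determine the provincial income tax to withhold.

Provincial Income Tax: taxable = €7,860.00 − 3×€316.00 = €6,912.00
  €518.00 + 26% × (€6,912.00 − €6,000.00) = €518.00 + 26% × €912.00 = €755.12

€755.12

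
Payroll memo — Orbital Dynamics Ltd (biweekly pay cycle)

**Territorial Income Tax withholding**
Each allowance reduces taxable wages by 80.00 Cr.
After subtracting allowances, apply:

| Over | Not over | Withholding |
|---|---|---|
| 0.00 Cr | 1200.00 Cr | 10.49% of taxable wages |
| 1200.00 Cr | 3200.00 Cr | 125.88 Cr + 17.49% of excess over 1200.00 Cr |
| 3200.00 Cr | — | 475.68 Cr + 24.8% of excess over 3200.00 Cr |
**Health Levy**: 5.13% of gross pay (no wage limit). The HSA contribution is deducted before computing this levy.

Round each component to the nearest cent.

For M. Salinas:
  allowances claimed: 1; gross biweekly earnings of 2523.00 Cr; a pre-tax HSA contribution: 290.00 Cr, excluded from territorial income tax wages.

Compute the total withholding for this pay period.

Territorial Income Tax: taxable = 2523.00 Cr − 290.00 Cr − 1×80.00 Cr = 2153.00 Cr
  125.88 Cr + 17.49% × (2153.00 Cr − 1200.00 Cr) = 125.88 Cr + 17.49% × 953.00 Cr = 292.56 Cr
Health Levy: 5.13% × 2233.00 Cr = 114.55 Cr
Total: 292.56 Cr + 114.55 Cr = 407.11 Cr

407.11 Cr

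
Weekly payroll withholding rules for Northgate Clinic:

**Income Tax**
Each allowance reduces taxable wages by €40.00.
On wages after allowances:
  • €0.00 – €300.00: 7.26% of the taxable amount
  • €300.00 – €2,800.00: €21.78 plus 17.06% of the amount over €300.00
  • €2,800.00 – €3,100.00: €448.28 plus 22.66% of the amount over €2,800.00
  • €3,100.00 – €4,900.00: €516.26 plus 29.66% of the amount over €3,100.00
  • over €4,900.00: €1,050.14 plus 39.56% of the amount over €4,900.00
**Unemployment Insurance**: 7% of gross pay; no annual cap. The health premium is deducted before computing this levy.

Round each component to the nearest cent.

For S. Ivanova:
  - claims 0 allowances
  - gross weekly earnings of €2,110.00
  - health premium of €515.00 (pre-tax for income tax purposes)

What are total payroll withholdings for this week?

Income Tax: taxable = €2,110.00 − €515.00 = €1,595.00
  €21.78 + 17.06% × (€1,595.00 − €300.00) = €21.78 + 17.06% × €1,295.00 = €242.71
Unemployment Insurance: 7% × €1,595.00 = €111.65
Total: €242.71 + €111.65 = €354.36

€354.36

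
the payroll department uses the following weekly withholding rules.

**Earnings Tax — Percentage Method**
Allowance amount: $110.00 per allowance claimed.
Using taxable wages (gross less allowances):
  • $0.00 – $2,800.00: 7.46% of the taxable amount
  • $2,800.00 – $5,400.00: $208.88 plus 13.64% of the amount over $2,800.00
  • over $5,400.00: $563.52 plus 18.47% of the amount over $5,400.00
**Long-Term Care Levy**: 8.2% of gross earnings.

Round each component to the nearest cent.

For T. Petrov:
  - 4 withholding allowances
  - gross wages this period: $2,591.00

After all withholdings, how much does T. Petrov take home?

Earnings Tax: taxable = $2,591.00 − 4×$110.00 = $2,151.00
  7.46% × $2,151.00 = $160.46
Long-Term Care Levy: 8.2% × $2,591.00 = $212.46
Total withheld: $160.46 + $212.46 = $372.92
Net pay: $2,591.00 − $372.92 = $2,218.08

$2,218.08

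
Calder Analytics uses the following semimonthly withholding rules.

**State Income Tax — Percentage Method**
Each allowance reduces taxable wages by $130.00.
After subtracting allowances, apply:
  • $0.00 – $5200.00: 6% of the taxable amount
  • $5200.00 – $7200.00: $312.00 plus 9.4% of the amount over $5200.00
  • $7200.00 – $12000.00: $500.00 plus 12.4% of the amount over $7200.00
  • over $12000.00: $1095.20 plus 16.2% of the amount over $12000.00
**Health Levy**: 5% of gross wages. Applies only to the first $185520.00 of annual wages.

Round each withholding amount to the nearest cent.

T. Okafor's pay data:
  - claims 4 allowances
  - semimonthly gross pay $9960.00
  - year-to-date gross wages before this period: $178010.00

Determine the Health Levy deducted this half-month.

$375.50

Health Levy: cap $185520.00 − YTD $178010.00 = $7510.00 subject; 5% × $7510.00 = $375.50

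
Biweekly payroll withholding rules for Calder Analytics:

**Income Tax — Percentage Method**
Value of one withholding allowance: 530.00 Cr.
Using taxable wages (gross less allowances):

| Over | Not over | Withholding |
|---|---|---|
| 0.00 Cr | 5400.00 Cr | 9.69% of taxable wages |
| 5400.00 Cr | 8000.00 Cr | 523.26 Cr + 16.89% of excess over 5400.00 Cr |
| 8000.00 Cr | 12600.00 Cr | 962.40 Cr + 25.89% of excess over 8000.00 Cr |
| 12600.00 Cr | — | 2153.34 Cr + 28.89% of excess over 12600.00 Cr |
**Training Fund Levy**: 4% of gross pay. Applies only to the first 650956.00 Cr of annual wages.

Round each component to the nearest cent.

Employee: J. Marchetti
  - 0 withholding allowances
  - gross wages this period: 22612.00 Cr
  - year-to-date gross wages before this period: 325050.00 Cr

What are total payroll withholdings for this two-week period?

Income Tax: taxable = 22612.00 Cr
  2153.34 Cr + 28.89% × (22612.00 Cr − 12600.00 Cr) = 2153.34 Cr + 28.89% × 10012.00 Cr = 5045.81 Cr
Training Fund Levy: 4% × 22612.00 Cr = 904.48 Cr
Total: 5045.81 Cr + 904.48 Cr = 5950.29 Cr

5950.29 Cr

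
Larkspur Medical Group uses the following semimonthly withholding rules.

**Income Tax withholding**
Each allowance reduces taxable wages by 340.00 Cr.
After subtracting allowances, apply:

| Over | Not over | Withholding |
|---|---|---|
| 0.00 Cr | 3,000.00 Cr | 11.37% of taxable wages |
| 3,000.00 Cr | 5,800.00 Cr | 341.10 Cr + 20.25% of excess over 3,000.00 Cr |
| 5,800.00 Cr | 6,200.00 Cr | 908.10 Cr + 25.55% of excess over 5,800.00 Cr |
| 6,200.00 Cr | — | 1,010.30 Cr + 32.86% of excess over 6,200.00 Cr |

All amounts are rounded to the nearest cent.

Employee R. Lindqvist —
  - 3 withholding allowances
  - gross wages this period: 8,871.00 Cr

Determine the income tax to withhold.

1,552.82 Cr

Income Tax: taxable = 8,871.00 Cr − 3×340.00 Cr = 7,851.00 Cr
  1,010.30 Cr + 32.86% × (7,851.00 Cr − 6,200.00 Cr) = 1,010.30 Cr + 32.86% × 1,651.00 Cr = 1,552.82 Cr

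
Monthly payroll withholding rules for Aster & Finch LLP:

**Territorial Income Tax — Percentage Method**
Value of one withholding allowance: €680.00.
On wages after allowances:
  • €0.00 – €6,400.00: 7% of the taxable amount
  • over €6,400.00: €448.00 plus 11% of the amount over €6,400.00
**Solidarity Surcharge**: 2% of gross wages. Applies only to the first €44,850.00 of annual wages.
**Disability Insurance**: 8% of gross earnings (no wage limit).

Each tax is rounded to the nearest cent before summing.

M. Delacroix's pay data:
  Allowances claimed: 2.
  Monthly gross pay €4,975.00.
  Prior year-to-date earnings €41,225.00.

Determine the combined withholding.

€723.55

Territorial Income Tax: taxable = €4,975.00 − 2×€680.00 = €3,615.00
  7% × €3,615.00 = €253.05
Solidarity Surcharge: cap €44,850.00 − YTD €41,225.00 = €3,625.00 subject; 2% × €3,625.00 = €72.50
Disability Insurance: 8% × €4,975.00 = €398.00
Total: €253.05 + €72.50 + €398.00 = €723.55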